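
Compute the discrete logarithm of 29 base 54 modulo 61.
5

Baby-step giant-step with step n = ⌈√61⌉ = 8.
Baby steps 54^j mod 61 (j:value) for j=0..7: 0:1, 1:54, 2:49, 3:23, 4:22, 5:29, 6:41, 7:18.
h = 29 is already in the table at j=5, so x = 5.
Check: 54^5 ≡ 29 (mod 61).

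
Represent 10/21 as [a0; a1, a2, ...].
[0; 2, 10]

Euclidean algorithm steps:
10 = 0 × 21 + 10
21 = 2 × 10 + 1
10 = 10 × 1 + 0
Continued fraction: [0; 2, 10]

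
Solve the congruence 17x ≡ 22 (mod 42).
x ≡ 26 (mod 42)

gcd(17, 42) = 1, which divides 22, so solutions exist.
Find 17^(-1) mod 42 by the extended Euclidean algorithm:
42 = 2 × 17 + 8  ⟹  8 = (1)·42 + (-2)·17
17 = 2 × 8 + 1  ⟹  1 = (-2)·42 + (5)·17
So (5)·17 ≡ 1 (mod 42), i.e. 17^(-1) ≡ 5 (mod 42).
x ≡ 5 × 22 = 110 ≡ 26 (mod 42).
Check: 17 × 26 = 442 ≡ 22 (mod 42).
Unique solution: x ≡ 26 (mod 42)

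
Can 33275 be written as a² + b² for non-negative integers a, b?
Not possible

Factorization: 33275 = 5^2 × 11^3
By Fermat: n is sum of two squares iff every prime p ≡ 3 (mod 4) appears to even power.
Prime(s) ≡ 3 (mod 4) with odd exponent: [(11, 3)]
Therefore 33275 cannot be expressed as a² + b².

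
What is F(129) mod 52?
50

Matrix identity: Q^n = [[F_(n+1), F_n], [F_n, F_(n-1)]] with Q = [[1,1],[1,0]].
n = 129 = 10000001₂. Square-and-multiply, entries mod 52:
Q^1 = [[1,1],[1,0]]
Q^2 = (Q^1)² = [[2,1],[1,1]]
Q^4 = (Q^2)² = [[5,3],[3,2]]
Q^8 = (Q^4)² = [[34,21],[21,13]]
Q^16 = (Q^8)² = [[37,51],[51,38]]
Q^32 = (Q^16)² = [[18,29],[29,41]]
Q^64 = (Q^32)² = [[21,47],[47,26]]
Q^129 = (Q^64)²·Q = [[23,50],[50,25]]
F_129 mod 52 = Q^129[0][1] = 50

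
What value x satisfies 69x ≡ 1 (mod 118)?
65

gcd(69, 118) = 1, so the inverse exists.
Extended Euclidean algorithm on (118, 69):
118 = 1 × 69 + 49  ⟹  49 = (1)·118 + (-1)·69
69 = 1 × 49 + 20  ⟹  20 = (-1)·118 + (2)·69
49 = 2 × 20 + 9  ⟹  9 = (3)·118 + (-5)·69
20 = 2 × 9 + 2  ⟹  2 = (-7)·118 + (12)·69
9 = 4 × 2 + 1  ⟹  1 = (31)·118 + (-53)·69
So (-53)·69 ≡ 1 (mod 118), i.e. 69^(-1) ≡ -53 ≡ 65 (mod 118).
Check: 69 × 65 = 4485 ≡ 1 (mod 118)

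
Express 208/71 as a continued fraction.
[2; 1, 13, 5]

Euclidean algorithm steps:
208 = 2 × 71 + 66
71 = 1 × 66 + 5
66 = 13 × 5 + 1
5 = 5 × 1 + 0
Continued fraction: [2; 1, 13, 5]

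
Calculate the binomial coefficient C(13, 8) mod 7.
6

Using Lucas' theorem:
Write n=13 and k=8 in base 7:
n in base 7: [1, 6]
k in base 7: [1, 1]
C(13,8) mod 7 = ∏ C(n_i, k_i) mod 7
Digit binomials (mod 7): C(1,1) = 1; C(6,1) = 6
Product: 1 × 6 = 6 ≡ 6 (mod 7)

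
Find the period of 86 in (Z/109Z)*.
36

109 is prime, so ord(86) divides φ(109) = 108.
Divisors of 108: 1, 2, 3, 4, 6, 9, 12, 18, 27, 36, 54, 108.
Repeated squaring: 86^1 ≡ 86, 86^2 ≡ 93, 86^4 ≡ 38, 86^8 ≡ 27, 86^16 ≡ 75, 86^32 ≡ 66, 86^64 ≡ 105 (mod 109).
Test 86^d mod 109 for each divisor d in increasing order:
86^1 ≡ 86
86^2 ≡ 93
86^3 = 86^2·86^1 ≡ 41
86^4 ≡ 38
86^6 = 86^4·86^2 ≡ 46
86^9 = 86^8·86^1 ≡ 33
86^12 = 86^8·86^4 ≡ 45
86^18 = 86^16·86^2 ≡ 108
86^27 = 86^16·86^8·86^2·86^1 ≡ 76
86^36 = 86^32·86^4 ≡ 1  ← first divisor giving 1
The order is 36.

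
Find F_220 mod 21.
18

Matrix identity: Q^n = [[F_(n+1), F_n], [F_n, F_(n-1)]] with Q = [[1,1],[1,0]].
n = 220 = 11011100₂. Square-and-multiply, entries mod 21:
Q^1 = [[1,1],[1,0]]
Q^3 = (Q^1)²·Q = [[3,2],[2,1]]
Q^6 = (Q^3)² = [[13,8],[8,5]]
Q^13 = (Q^6)²·Q = [[20,2],[2,18]]
Q^27 = (Q^13)²·Q = [[18,5],[5,13]]
Q^55 = (Q^27)²·Q = [[0,13],[13,8]]
Q^110 = (Q^55)² = [[1,20],[20,2]]
Q^220 = (Q^110)² = [[2,18],[18,5]]
F_220 mod 21 = Q^220[0][1] = 18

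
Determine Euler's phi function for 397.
396

397 = 397
φ(n) = n × ∏(1 - 1/p) for each prime p dividing n
φ(397) = 397 × (1 - 1/397) = 396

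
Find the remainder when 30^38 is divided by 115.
75

Repeated squaring. Binary of 38 = 100110.
30^1 ≡ 30 (mod 115); 30^2 ≡ 95 (mod 115); 30^4 ≡ 55 (mod 115); 30^8 ≡ 35 (mod 115); 30^16 ≡ 75 (mod 115); 30^32 ≡ 105 (mod 115)
30^38 = 30^2 × 30^4 × 30^32 ≡ 75 (mod 115)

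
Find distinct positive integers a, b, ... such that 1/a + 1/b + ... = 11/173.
1/16 + 1/923 + 1/2554864

Greedy algorithm:
11/173: ceiling(173/11) = 16, use 1/16
3/2768: ceiling(2768/3) = 923, use 1/923
1/2554864: ceiling(2554864/1) = 2554864, use 1/2554864
Result: 11/173 = 1/16 + 1/923 + 1/2554864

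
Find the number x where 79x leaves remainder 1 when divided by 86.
49

gcd(79, 86) = 1, so the inverse exists.
Extended Euclidean algorithm on (86, 79):
86 = 1 × 79 + 7  ⟹  7 = (1)·86 + (-1)·79
79 = 11 × 7 + 2  ⟹  2 = (-11)·86 + (12)·79
7 = 3 × 2 + 1  ⟹  1 = (34)·86 + (-37)·79
So (-37)·79 ≡ 1 (mod 86), i.e. 79^(-1) ≡ -37 ≡ 49 (mod 86).
Check: 79 × 49 = 3871 ≡ 1 (mod 86)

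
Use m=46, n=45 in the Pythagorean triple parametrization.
(91, 4140, 4141)

Euclid's formula: a = m² - n², b = 2mn, c = m² + n²
m = 46, n = 45
a = 46² - 45² = 2116 - 2025 = 91
b = 2 × 46 × 45 = 4140
c = 46² + 45² = 2116 + 2025 = 4141
Verification: 91² + 4140² = 8281 + 17139600 = 17147881 = 4141² ✓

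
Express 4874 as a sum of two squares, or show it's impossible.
43² + 55² (a=43, b=55)

Factorization: 4874 = 2 × 2437
By Fermat: n is sum of two squares iff every prime p ≡ 3 (mod 4) appears to even power.
All primes ≡ 3 (mod 4) appear to even power.
Search a = 0, 1, 2, … for 4874 - a² a perfect square: first hit at a = 43: 4874 - 1849 = 3025 = 55².
4874 = 43² + 55² = 1849 + 3025 ✓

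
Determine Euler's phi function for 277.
276

277 = 277
φ(n) = n × ∏(1 - 1/p) for each prime p dividing n
φ(277) = 277 × (1 - 1/277) = 276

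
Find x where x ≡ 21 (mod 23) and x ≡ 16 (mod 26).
458

Using Chinese Remainder Theorem:
M = 23 × 26 = 598
M1 = 26, M2 = 23
y1 = 26^(-1) mod 23 = 8
y2 = 23^(-1) mod 26 = 17
x = (21×26×8 + 16×23×17) mod 598 = 458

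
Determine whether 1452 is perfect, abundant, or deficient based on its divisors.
abundant

Proper divisors of 1452: sum = 1 + 2 + 3 + 4 + 6 + 11 + 12 + 22 + ... + 242 + 363 + 484 + 726 (17 divisors) = 2272
Since 2272 > 1452, 1452 is abundant.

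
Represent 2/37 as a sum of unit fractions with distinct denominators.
1/19 + 1/703

Greedy algorithm:
2/37: ceiling(37/2) = 19, use 1/19
1/703: ceiling(703/1) = 703, use 1/703
Result: 2/37 = 1/19 + 1/703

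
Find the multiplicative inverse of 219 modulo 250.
129

gcd(219, 250) = 1, so the inverse exists.
Extended Euclidean algorithm on (250, 219):
250 = 1 × 219 + 31  ⟹  31 = (1)·250 + (-1)·219
219 = 7 × 31 + 2  ⟹  2 = (-7)·250 + (8)·219
31 = 15 × 2 + 1  ⟹  1 = (106)·250 + (-121)·219
So (-121)·219 ≡ 1 (mod 250), i.e. 219^(-1) ≡ -121 ≡ 129 (mod 250).
Check: 219 × 129 = 28251 ≡ 1 (mod 250)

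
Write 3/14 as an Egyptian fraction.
1/5 + 1/70

Greedy algorithm:
3/14: ceiling(14/3) = 5, use 1/5
1/70: ceiling(70/1) = 70, use 1/70
Result: 3/14 = 1/5 + 1/70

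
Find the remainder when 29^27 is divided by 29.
0

Repeated squaring. Binary of 27 = 11011.
29^1 ≡ 0 (mod 29); 29^2 ≡ 0 (mod 29); 29^4 ≡ 0 (mod 29); 29^8 ≡ 0 (mod 29); 29^16 ≡ 0 (mod 29)
29^27 = 29^1 × 29^2 × 29^8 × 29^16 ≡ 0 (mod 29)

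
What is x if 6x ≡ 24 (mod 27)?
x ≡ 4 (mod 9)

gcd(6, 27) = 3, which divides 24, so solutions exist.
Divide through by 3: 2x ≡ 8 (mod 9).
Find 2^(-1) mod 9 by the extended Euclidean algorithm:
9 = 4 × 2 + 1  ⟹  1 = (1)·9 + (-4)·2
So (-4)·2 ≡ 1 (mod 9), i.e. 2^(-1) ≡ -4 ≡ 5 (mod 9).
x ≡ 5 × 8 = 40 ≡ 4 (mod 9).
Check: 6 × 4 = 24 ≡ 24 (mod 27).
x ≡ 4 (mod 9), giving 3 solutions mod 27.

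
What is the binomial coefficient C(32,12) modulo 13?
0

Using Lucas' theorem:
Write n=32 and k=12 in base 13:
n in base 13: [2, 6]
k in base 13: [0, 12]
C(32,12) mod 13 = ∏ C(n_i, k_i) mod 13
Digit binomials (mod 13): C(2,0) = 1; C(6,12) = 0 (k_i > n_i)
Product: 1 × 0 = 0 ≡ 0 (mod 13)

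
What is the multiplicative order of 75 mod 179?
89

179 is prime, so ord(75) divides φ(179) = 178.
Divisors of 178: 1, 2, 89, 178.
Repeated squaring: 75^1 ≡ 75, 75^2 ≡ 76, 75^4 ≡ 48, 75^8 ≡ 156, 75^16 ≡ 171, 75^32 ≡ 64, 75^64 ≡ 158, 75^128 ≡ 83 (mod 179).
Test 75^d mod 179 for each divisor d in increasing order:
75^1 ≡ 75
75^2 ≡ 76
75^89 = 75^64·75^16·75^8·75^1 ≡ 1  ← first divisor giving 1
The order is 89.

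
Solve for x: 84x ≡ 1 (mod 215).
64

gcd(84, 215) = 1, so the inverse exists.
Extended Euclidean algorithm on (215, 84):
215 = 2 × 84 + 47  ⟹  47 = (1)·215 + (-2)·84
84 = 1 × 47 + 37  ⟹  37 = (-1)·215 + (3)·84
47 = 1 × 37 + 10  ⟹  10 = (2)·215 + (-5)·84
37 = 3 × 10 + 7  ⟹  7 = (-7)·215 + (18)·84
10 = 1 × 7 + 3  ⟹  3 = (9)·215 + (-23)·84
7 = 2 × 3 + 1  ⟹  1 = (-25)·215 + (64)·84
So (64)·84 ≡ 1 (mod 215), i.e. 84^(-1) ≡ 64 (mod 215).
Check: 84 × 64 = 5376 ≡ 1 (mod 215)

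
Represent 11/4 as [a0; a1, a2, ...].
[2; 1, 3]

Euclidean algorithm steps:
11 = 2 × 4 + 3
4 = 1 × 3 + 1
3 = 3 × 1 + 0
Continued fraction: [2; 1, 3]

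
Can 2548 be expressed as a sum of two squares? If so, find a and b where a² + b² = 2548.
28² + 42² (a=28, b=42)

Factorization: 2548 = 2^2 × 7^2 × 13
By Fermat: n is sum of two squares iff every prime p ≡ 3 (mod 4) appears to even power.
All primes ≡ 3 (mod 4) appear to even power.
Search a = 0, 1, 2, … for 2548 - a² a perfect square: first hit at a = 28: 2548 - 784 = 1764 = 42².
2548 = 28² + 42² = 784 + 1764 ✓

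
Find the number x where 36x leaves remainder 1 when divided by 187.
26

gcd(36, 187) = 1, so the inverse exists.
Extended Euclidean algorithm on (187, 36):
187 = 5 × 36 + 7  ⟹  7 = (1)·187 + (-5)·36
36 = 5 × 7 + 1  ⟹  1 = (-5)·187 + (26)·36
So (26)·36 ≡ 1 (mod 187), i.e. 36^(-1) ≡ 26 (mod 187).
Check: 36 × 26 = 936 ≡ 1 (mod 187)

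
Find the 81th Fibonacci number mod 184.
58

Matrix identity: Q^n = [[F_(n+1), F_n], [F_n, F_(n-1)]] with Q = [[1,1],[1,0]].
n = 81 = 1010001₂. Square-and-multiply, entries mod 184:
Q^1 = [[1,1],[1,0]]
Q^2 = (Q^1)² = [[2,1],[1,1]]
Q^5 = (Q^2)²·Q = [[8,5],[5,3]]
Q^10 = (Q^5)² = [[89,55],[55,34]]
Q^20 = (Q^10)² = [[90,141],[141,133]]
Q^40 = (Q^20)² = [[13,163],[163,34]]
Q^81 = (Q^40)²·Q = [[175,58],[58,117]]
F_81 mod 184 = Q^81[0][1] = 58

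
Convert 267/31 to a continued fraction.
[8; 1, 1, 1, 1, 2, 2]

Euclidean algorithm steps:
267 = 8 × 31 + 19
31 = 1 × 19 + 12
19 = 1 × 12 + 7
12 = 1 × 7 + 5
7 = 1 × 5 + 2
5 = 2 × 2 + 1
2 = 2 × 1 + 0
Continued fraction: [8; 1, 1, 1, 1, 2, 2]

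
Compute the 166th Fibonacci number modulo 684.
611

Matrix identity: Q^n = [[F_(n+1), F_n], [F_n, F_(n-1)]] with Q = [[1,1],[1,0]].
n = 166 = 10100110₂. Square-and-multiply, entries mod 684:
Q^1 = [[1,1],[1,0]]
Q^2 = (Q^1)² = [[2,1],[1,1]]
Q^5 = (Q^2)²·Q = [[8,5],[5,3]]
Q^10 = (Q^5)² = [[89,55],[55,34]]
Q^20 = (Q^10)² = [[2,609],[609,77]]
Q^41 = (Q^20)²·Q = [[388,157],[157,231]]
Q^83 = (Q^41)²·Q = [[144,89],[89,55]]
Q^166 = (Q^83)² = [[613,611],[611,2]]
F_166 mod 684 = Q^166[0][1] = 611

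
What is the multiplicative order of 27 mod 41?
8

41 is prime, so ord(27) divides φ(41) = 40.
Divisors of 40: 1, 2, 4, 5, 8, 10, 20, 40.
Repeated squaring: 27^1 ≡ 27, 27^2 ≡ 32, 27^4 ≡ 40, 27^8 ≡ 1, 27^16 ≡ 1, 27^32 ≡ 1 (mod 41).
Test 27^d mod 41 for each divisor d in increasing order:
27^1 ≡ 27
27^2 ≡ 32
27^4 ≡ 40
27^5 = 27^4·27^1 ≡ 14
27^8 ≡ 1  ← first divisor giving 1
The order is 8.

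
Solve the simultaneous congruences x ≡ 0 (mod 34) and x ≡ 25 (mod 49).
1054

Using Chinese Remainder Theorem:
M = 34 × 49 = 1666
M1 = 49, M2 = 34
y1 = 49^(-1) mod 34 = 25
y2 = 34^(-1) mod 49 = 13
x = (0×49×25 + 25×34×13) mod 1666 = 1054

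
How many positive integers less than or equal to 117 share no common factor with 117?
72

117 = 3^2 × 13
φ(n) = n × ∏(1 - 1/p) for each prime p dividing n
φ(117) = 117 × (1 - 1/3) × (1 - 1/13) = 72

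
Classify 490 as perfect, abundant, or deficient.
abundant

Proper divisors of 490: sum = 1 + 2 + 5 + 7 + 10 + 14 + 35 + 49 + 70 + 98 + 245 = 536
Since 536 > 490, 490 is abundant.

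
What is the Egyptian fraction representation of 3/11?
1/4 + 1/44

Greedy algorithm:
3/11: ceiling(11/3) = 4, use 1/4
1/44: ceiling(44/1) = 44, use 1/44
Result: 3/11 = 1/4 + 1/44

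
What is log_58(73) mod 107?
25

Baby-step giant-step with step n = ⌈√107⌉ = 11.
Baby steps 58^j mod 107 (j:value) for j=0..10: 0:1, 1:58, 2:47, 3:51, 4:69, 5:43, 6:33, 7:95, 8:53, 9:78, 10:30.
Giant-step multiplier: 58^(-11) ≡ 58^(106-11) = 58^95 ≡ 65 (mod 107).
Giant steps γ_i = 73·65^i mod 107: γ_0=73, γ_1=37, γ_2=51 (in table at j=3).
x = i·n + j = 2·11 + 3 = 25.
Check: 58^25 ≡ 73 (mod 107).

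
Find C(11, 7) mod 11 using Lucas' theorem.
0

Using Lucas' theorem:
Write n=11 and k=7 in base 11:
n in base 11: [1, 0]
k in base 11: [0, 7]
C(11,7) mod 11 = ∏ C(n_i, k_i) mod 11
Digit binomials (mod 11): C(1,0) = 1; C(0,7) = 0 (k_i > n_i)
Product: 1 × 0 = 0 ≡ 0 (mod 11)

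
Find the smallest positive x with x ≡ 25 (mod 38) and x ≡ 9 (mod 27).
63

Using Chinese Remainder Theorem:
M = 38 × 27 = 1026
M1 = 27, M2 = 38
y1 = 27^(-1) mod 38 = 31
y2 = 38^(-1) mod 27 = 5
x = (25×27×31 + 9×38×5) mod 1026 = 63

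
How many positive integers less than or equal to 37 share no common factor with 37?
36

37 = 37
φ(n) = n × ∏(1 - 1/p) for each prime p dividing n
φ(37) = 37 × (1 - 1/37) = 36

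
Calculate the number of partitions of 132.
6620830889

p(n) counts ways to write n as a sum of positive integers (order ignored).
Euler's pentagonal recurrence: p(k) = p(k-1) + p(k-2) - p(k-5) - p(k-7) + p(k-12) + p(k-15) - ... (offsets j(3j∓1)/2, signs ++--, p(0)=1, p(<0)=0).
DP table for k = 0..131: p(0)=1, p(1)=1, p(2)=2, p(3)=3, p(4)=5, p(5)=7, p(6)=11, p(7)=15, p(8)=22, p(9)=30, p(10)=42, p(11)=56, p(12)=77, p(13)=101, p(14)=135, p(15)=176, p(16)=231, p(17)=297, p(18)=385, p(19)=490, p(20)=627, p(21)=792, p(22)=1002, p(23)=1255, p(24)=1575, p(25)=1958, p(26)=2436, p(27)=3010, p(28)=3718, p(29)=4565, p(30)=5604, p(31)=6842, p(32)=8349, p(33)=10143, p(34)=12310, p(35)=14883, p(36)=17977, p(37)=21637, p(38)=26015, p(39)=31185, p(40)=37338, p(41)=44583, p(42)=53174, p(43)=63261, p(44)=75175, p(45)=89134, p(46)=105558, p(47)=124754, p(48)=147273, p(49)=173525, p(50)=204226, p(51)=239943, p(52)=281589, p(53)=329931, p(54)=386155, p(55)=451276, p(56)=526823, p(57)=614154, p(58)=715220, p(59)=831820, p(60)=966467, p(61)=1121505, p(62)=1300156, p(63)=1505499, p(64)=1741630, p(65)=2012558, p(66)=2323520, p(67)=2679689, p(68)=3087735, p(69)=3554345, p(70)=4087968, p(71)=4697205, p(72)=5392783, p(73)=6185689, p(74)=7089500, p(75)=8118264, p(76)=9289091, p(77)=10619863, p(78)=12132164, p(79)=13848650, p(80)=15796476, p(81)=18004327, p(82)=20506255, p(83)=23338469, p(84)=26543660, p(85)=30167357, p(86)=34262962, p(87)=38887673, p(88)=44108109, p(89)=49995925, p(90)=56634173, p(91)=64112359, p(92)=72533807, p(93)=82010177, p(94)=92669720, p(95)=104651419, p(96)=118114304, p(97)=133230930, p(98)=150198136, p(99)=169229875, p(100)=190569292, p(101)=214481126, p(102)=241265379, p(103)=271248950, p(104)=304801365, p(105)=342325709, p(106)=384276336, p(107)=431149389, p(108)=483502844, p(109)=541946240, p(110)=607163746, p(111)=679903203, p(112)=761002156, p(113)=851376628, p(114)=952050665, p(115)=1064144451, p(116)=1188908248, p(117)=1327710076, p(118)=1482074143, p(119)=1653668665, p(120)=1844349560, p(121)=2056148051, p(122)=2291320912, p(123)=2552338241, p(124)=2841940500, p(125)=3163127352, p(126)=3519222692, p(127)=3913864295, p(128)=4351078600, p(129)=4835271870, p(130)=5371315400, p(131)=5964539504.
Final step: p(132) = p(131) + p(130) - p(127) - p(125) + p(120) + p(117) - p(110) - p(106) + p(97) + p(92) - p(81) - p(75) + p(62) + p(55) - p(40) - p(32) + p(15) + p(6)
= 5964539504 + 5371315400 - 3913864295 - 3163127352 + 1844349560 + 1327710076 - 607163746 - 384276336 + 133230930 + 72533807 - 18004327 - 8118264 + 1300156 + 451276 - 37338 - 8349 + 176 + 11
= 6620830889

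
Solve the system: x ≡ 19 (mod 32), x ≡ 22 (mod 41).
883

Using Chinese Remainder Theorem:
M = 32 × 41 = 1312
M1 = 41, M2 = 32
y1 = 41^(-1) mod 32 = 25
y2 = 32^(-1) mod 41 = 9
x = (19×41×25 + 22×32×9) mod 1312 = 883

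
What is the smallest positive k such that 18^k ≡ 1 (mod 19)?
2

19 is prime, so ord(18) divides φ(19) = 18.
Divisors of 18: 1, 2, 3, 6, 9, 18.
Repeated squaring: 18^1 ≡ 18, 18^2 ≡ 1, 18^4 ≡ 1, 18^8 ≡ 1, 18^16 ≡ 1 (mod 19).
Test 18^d mod 19 for each divisor d in increasing order:
18^1 ≡ 18
18^2 ≡ 1  ← first divisor giving 1
The order is 2.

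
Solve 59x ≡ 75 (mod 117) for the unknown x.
x ≡ 33 (mod 117)

gcd(59, 117) = 1, which divides 75, so solutions exist.
Find 59^(-1) mod 117 by the extended Euclidean algorithm:
117 = 1 × 59 + 58  ⟹  58 = (1)·117 + (-1)·59
59 = 1 × 58 + 1  ⟹  1 = (-1)·117 + (2)·59
So (2)·59 ≡ 1 (mod 117), i.e. 59^(-1) ≡ 2 (mod 117).
x ≡ 2 × 75 = 150 ≡ 33 (mod 117).
Check: 59 × 33 = 1947 ≡ 75 (mod 117).
Unique solution: x ≡ 33 (mod 117)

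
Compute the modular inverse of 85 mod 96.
61

gcd(85, 96) = 1, so the inverse exists.
Extended Euclidean algorithm on (96, 85):
96 = 1 × 85 + 11  ⟹  11 = (1)·96 + (-1)·85
85 = 7 × 11 + 8  ⟹  8 = (-7)·96 + (8)·85
11 = 1 × 8 + 3  ⟹  3 = (8)·96 + (-9)·85
8 = 2 × 3 + 2  ⟹  2 = (-23)·96 + (26)·85
3 = 1 × 2 + 1  ⟹  1 = (31)·96 + (-35)·85
So (-35)·85 ≡ 1 (mod 96), i.e. 85^(-1) ≡ -35 ≡ 61 (mod 96).
Check: 85 × 61 = 5185 ≡ 1 (mod 96)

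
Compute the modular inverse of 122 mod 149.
11

gcd(122, 149) = 1, so the inverse exists.
Extended Euclidean algorithm on (149, 122):
149 = 1 × 122 + 27  ⟹  27 = (1)·149 + (-1)·122
122 = 4 × 27 + 14  ⟹  14 = (-4)·149 + (5)·122
27 = 1 × 14 + 13  ⟹  13 = (5)·149 + (-6)·122
14 = 1 × 13 + 1  ⟹  1 = (-9)·149 + (11)·122
So (11)·122 ≡ 1 (mod 149), i.e. 122^(-1) ≡ 11 (mod 149).
Check: 122 × 11 = 1342 ≡ 1 (mod 149)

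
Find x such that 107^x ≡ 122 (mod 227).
28

Baby-step giant-step with step n = ⌈√227⌉ = 16.
Baby steps 107^j mod 227 (j:value) for j=0..15: 0:1, 1:107, 2:99, 3:151, 4:40, 5:194, 6:101, 7:138, 8:11, 9:42, 10:181, 11:72, 12:213, 13:91, 14:203, 15:156.
Giant-step multiplier: 107^(-16) ≡ 107^(226-16) = 107^210 ≡ 212 (mod 227).
Giant steps γ_i = 122·212^i mod 227: γ_0=122, γ_1=213 (in table at j=12).
x = i·n + j = 1·16 + 12 = 28.
Check: 107^28 ≡ 122 (mod 227).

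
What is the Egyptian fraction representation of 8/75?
1/10 + 1/150

Greedy algorithm:
8/75: ceiling(75/8) = 10, use 1/10
1/150: ceiling(150/1) = 150, use 1/150
Result: 8/75 = 1/10 + 1/150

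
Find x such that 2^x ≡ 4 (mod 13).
2

Baby-step giant-step with step n = ⌈√13⌉ = 4.
Baby steps 2^j mod 13 (j:value) for j=0..3: 0:1, 1:2, 2:4, 3:8.
h = 4 is already in the table at j=2, so x = 2.
Check: 2^2 ≡ 4 (mod 13).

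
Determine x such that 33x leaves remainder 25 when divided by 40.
x ≡ 25 (mod 40)

gcd(33, 40) = 1, which divides 25, so solutions exist.
Find 33^(-1) mod 40 by the extended Euclidean algorithm:
40 = 1 × 33 + 7  ⟹  7 = (1)·40 + (-1)·33
33 = 4 × 7 + 5  ⟹  5 = (-4)·40 + (5)·33
7 = 1 × 5 + 2  ⟹  2 = (5)·40 + (-6)·33
5 = 2 × 2 + 1  ⟹  1 = (-14)·40 + (17)·33
So (17)·33 ≡ 1 (mod 40), i.e. 33^(-1) ≡ 17 (mod 40).
x ≡ 17 × 25 = 425 ≡ 25 (mod 40).
Check: 33 × 25 = 825 ≡ 25 (mod 40).
Unique solution: x ≡ 25 (mod 40)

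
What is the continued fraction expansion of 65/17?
[3; 1, 4, 1, 2]

Euclidean algorithm steps:
65 = 3 × 17 + 14
17 = 1 × 14 + 3
14 = 4 × 3 + 2
3 = 1 × 2 + 1
2 = 2 × 1 + 0
Continued fraction: [3; 1, 4, 1, 2]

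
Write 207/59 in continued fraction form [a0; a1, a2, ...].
[3; 1, 1, 29]

Euclidean algorithm steps:
207 = 3 × 59 + 30
59 = 1 × 30 + 29
30 = 1 × 29 + 1
29 = 29 × 1 + 0
Continued fraction: [3; 1, 1, 29]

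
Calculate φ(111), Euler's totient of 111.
72

111 = 3 × 37
φ(n) = n × ∏(1 - 1/p) for each prime p dividing n
φ(111) = 111 × (1 - 1/3) × (1 - 1/37) = 72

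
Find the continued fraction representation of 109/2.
[54; 2]

Euclidean algorithm steps:
109 = 54 × 2 + 1
2 = 2 × 1 + 0
Continued fraction: [54; 2]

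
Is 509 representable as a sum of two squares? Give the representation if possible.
5² + 22² (a=5, b=22)

Factorization: 509 = 509
By Fermat: n is sum of two squares iff every prime p ≡ 3 (mod 4) appears to even power.
All primes ≡ 3 (mod 4) appear to even power.
Search a = 0, 1, 2, … for 509 - a² a perfect square: first hit at a = 5: 509 - 25 = 484 = 22².
509 = 5² + 22² = 25 + 484 ✓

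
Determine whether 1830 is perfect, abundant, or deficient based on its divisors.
abundant

Proper divisors of 1830: sum = 1 + 2 + 3 + 5 + 6 + 10 + 15 + 30 + 61 + 122 + 183 + 305 + 366 + 610 + 915 = 2634
Since 2634 > 1830, 1830 is abundant.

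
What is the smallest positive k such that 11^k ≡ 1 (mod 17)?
16

17 is prime, so ord(11) divides φ(17) = 16.
Divisors of 16: 1, 2, 4, 8, 16.
Repeated squaring: 11^1 ≡ 11, 11^2 ≡ 2, 11^4 ≡ 4, 11^8 ≡ 16, 11^16 ≡ 1 (mod 17).
Test 11^d mod 17 for each divisor d in increasing order:
11^1 ≡ 11
11^2 ≡ 2
11^4 ≡ 4
11^8 ≡ 16
11^16 ≡ 1  ← first divisor giving 1
The order is 16.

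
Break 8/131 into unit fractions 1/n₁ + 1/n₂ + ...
1/17 + 1/446 + 1/331081 + 1/328843554602

Greedy algorithm:
8/131: ceiling(131/8) = 17, use 1/17
5/2227: ceiling(2227/5) = 446, use 1/446
3/993242: ceiling(993242/3) = 331081, use 1/331081
1/328843554602: ceiling(328843554602/1) = 328843554602, use 1/328843554602
Result: 8/131 = 1/17 + 1/446 + 1/331081 + 1/328843554602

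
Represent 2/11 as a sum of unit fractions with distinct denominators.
1/6 + 1/66

Greedy algorithm:
2/11: ceiling(11/2) = 6, use 1/6
1/66: ceiling(66/1) = 66, use 1/66
Result: 2/11 = 1/6 + 1/66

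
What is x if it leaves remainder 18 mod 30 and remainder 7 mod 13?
228

Using Chinese Remainder Theorem:
M = 30 × 13 = 390
M1 = 13, M2 = 30
y1 = 13^(-1) mod 30 = 7
y2 = 30^(-1) mod 13 = 10
x = (18×13×7 + 7×30×10) mod 390 = 228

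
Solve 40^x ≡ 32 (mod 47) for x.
10

Baby-step giant-step with step n = ⌈√47⌉ = 7.
Baby steps 40^j mod 47 (j:value) for j=0..6: 0:1, 1:40, 2:2, 3:33, 4:4, 5:19, 6:8.
Giant-step multiplier: 40^(-7) ≡ 40^(46-7) = 40^39 ≡ 26 (mod 47).
Giant steps γ_i = 32·26^i mod 47: γ_0=32, γ_1=33 (in table at j=3).
x = i·n + j = 1·7 + 3 = 10.
Check: 40^10 ≡ 32 (mod 47).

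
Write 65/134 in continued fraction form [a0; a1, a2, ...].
[0; 2, 16, 4]

Euclidean algorithm steps:
65 = 0 × 134 + 65
134 = 2 × 65 + 4
65 = 16 × 4 + 1
4 = 4 × 1 + 0
Continued fraction: [0; 2, 16, 4]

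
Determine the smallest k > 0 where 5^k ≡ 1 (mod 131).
65

131 is prime, so ord(5) divides φ(131) = 130.
Divisors of 130: 1, 2, 5, 10, 13, 26, 65, 130.
Repeated squaring: 5^1 ≡ 5, 5^2 ≡ 25, 5^4 ≡ 101, 5^8 ≡ 114, 5^16 ≡ 27, 5^32 ≡ 74, 5^64 ≡ 105, 5^128 ≡ 21 (mod 131).
Test 5^d mod 131 for each divisor d in increasing order:
5^1 ≡ 5
5^2 ≡ 25
5^5 = 5^4·5^1 ≡ 112
5^10 = 5^8·5^2 ≡ 99
5^13 = 5^8·5^4·5^1 ≡ 61
5^26 = 5^16·5^8·5^2 ≡ 53
5^65 = 5^64·5^1 ≡ 1  ← first divisor giving 1
The order is 65.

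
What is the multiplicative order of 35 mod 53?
52

53 is prime, so ord(35) divides φ(53) = 52.
Divisors of 52: 1, 2, 4, 13, 26, 52.
Repeated squaring: 35^1 ≡ 35, 35^2 ≡ 6, 35^4 ≡ 36, 35^8 ≡ 24, 35^16 ≡ 46, 35^32 ≡ 49 (mod 53).
Test 35^d mod 53 for each divisor d in increasing order:
35^1 ≡ 35
35^2 ≡ 6
35^4 ≡ 36
35^13 = 35^8·35^4·35^1 ≡ 30
35^26 = 35^16·35^8·35^2 ≡ 52
35^52 = 35^32·35^16·35^4 ≡ 1  ← first divisor giving 1
The order is 52.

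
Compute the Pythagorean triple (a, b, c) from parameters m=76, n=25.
(5151, 3800, 6401)

Euclid's formula: a = m² - n², b = 2mn, c = m² + n²
m = 76, n = 25
a = 76² - 25² = 5776 - 625 = 5151
b = 2 × 76 × 25 = 3800
c = 76² + 25² = 5776 + 625 = 6401
Verification: 5151² + 3800² = 26532801 + 14440000 = 40972801 = 6401² ✓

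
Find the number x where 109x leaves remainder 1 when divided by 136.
5

gcd(109, 136) = 1, so the inverse exists.
Extended Euclidean algorithm on (136, 109):
136 = 1 × 109 + 27  ⟹  27 = (1)·136 + (-1)·109
109 = 4 × 27 + 1  ⟹  1 = (-4)·136 + (5)·109
So (5)·109 ≡ 1 (mod 136), i.e. 109^(-1) ≡ 5 (mod 136).
Check: 109 × 5 = 545 ≡ 1 (mod 136)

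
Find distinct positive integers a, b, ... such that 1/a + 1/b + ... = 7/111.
1/16 + 1/1776

Greedy algorithm:
7/111: ceiling(111/7) = 16, use 1/16
1/1776: ceiling(1776/1) = 1776, use 1/1776
Result: 7/111 = 1/16 + 1/1776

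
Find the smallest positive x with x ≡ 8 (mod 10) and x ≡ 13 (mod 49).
258

Using Chinese Remainder Theorem:
M = 10 × 49 = 490
M1 = 49, M2 = 10
y1 = 49^(-1) mod 10 = 9
y2 = 10^(-1) mod 49 = 5
x = (8×49×9 + 13×10×5) mod 490 = 258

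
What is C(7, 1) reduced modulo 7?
0

Using Lucas' theorem:
Write n=7 and k=1 in base 7:
n in base 7: [1, 0]
k in base 7: [0, 1]
C(7,1) mod 7 = ∏ C(n_i, k_i) mod 7
Digit binomials (mod 7): C(1,0) = 1; C(0,1) = 0 (k_i > n_i)
Product: 1 × 0 = 0 ≡ 0 (mod 7)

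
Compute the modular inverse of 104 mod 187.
9

gcd(104, 187) = 1, so the inverse exists.
Extended Euclidean algorithm on (187, 104):
187 = 1 × 104 + 83  ⟹  83 = (1)·187 + (-1)·104
104 = 1 × 83 + 21  ⟹  21 = (-1)·187 + (2)·104
83 = 3 × 21 + 20  ⟹  20 = (4)·187 + (-7)·104
21 = 1 × 20 + 1  ⟹  1 = (-5)·187 + (9)·104
So (9)·104 ≡ 1 (mod 187), i.e. 104^(-1) ≡ 9 (mod 187).
Check: 104 × 9 = 936 ≡ 1 (mod 187)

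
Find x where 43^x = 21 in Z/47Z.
4

Baby-step giant-step with step n = ⌈√47⌉ = 7.
Baby steps 43^j mod 47 (j:value) for j=0..6: 0:1, 1:43, 2:16, 3:30, 4:21, 5:10, 6:7.
h = 21 is already in the table at j=4, so x = 4.
Check: 43^4 ≡ 21 (mod 47).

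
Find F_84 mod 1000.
88

Matrix identity: Q^n = [[F_(n+1), F_n], [F_n, F_(n-1)]] with Q = [[1,1],[1,0]].
n = 84 = 1010100₂. Square-and-multiply, entries mod 1000:
Q^1 = [[1,1],[1,0]]
Q^2 = (Q^1)² = [[2,1],[1,1]]
Q^5 = (Q^2)²·Q = [[8,5],[5,3]]
Q^10 = (Q^5)² = [[89,55],[55,34]]
Q^21 = (Q^10)²·Q = [[711,946],[946,765]]
Q^42 = (Q^21)² = [[437,296],[296,141]]
Q^84 = (Q^42)² = [[585,88],[88,497]]
F_84 mod 1000 = Q^84[0][1] = 88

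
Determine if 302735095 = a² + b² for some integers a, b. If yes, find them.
Not possible

Factorization: 302735095 = 5 × 13 × 167^3
By Fermat: n is sum of two squares iff every prime p ≡ 3 (mod 4) appears to even power.
Prime(s) ≡ 3 (mod 4) with odd exponent: [(167, 3)]
Therefore 302735095 cannot be expressed as a² + b².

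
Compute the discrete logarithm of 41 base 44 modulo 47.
41

Baby-step giant-step with step n = ⌈√47⌉ = 7.
Baby steps 44^j mod 47 (j:value) for j=0..6: 0:1, 1:44, 2:9, 3:20, 4:34, 5:39, 6:24.
Giant-step multiplier: 44^(-7) ≡ 44^(46-7) = 44^39 ≡ 15 (mod 47).
Giant steps γ_i = 41·15^i mod 47: γ_0=41, γ_1=4, γ_2=13, γ_3=7, γ_4=11, γ_5=24 (in table at j=6).
x = i·n + j = 5·7 + 6 = 41.
Check: 44^41 ≡ 41 (mod 47).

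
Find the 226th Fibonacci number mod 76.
55

Matrix identity: Q^n = [[F_(n+1), F_n], [F_n, F_(n-1)]] with Q = [[1,1],[1,0]].
n = 226 = 11100010₂. Square-and-multiply, entries mod 76:
Q^1 = [[1,1],[1,0]]
Q^3 = (Q^1)²·Q = [[3,2],[2,1]]
Q^7 = (Q^3)²·Q = [[21,13],[13,8]]
Q^14 = (Q^7)² = [[2,73],[73,5]]
Q^28 = (Q^14)² = [[13,55],[55,34]]
Q^56 = (Q^28)² = [[2,1],[1,1]]
Q^113 = (Q^56)²·Q = [[8,5],[5,3]]
Q^226 = (Q^113)² = [[13,55],[55,34]]
F_226 mod 76 = Q^226[0][1] = 55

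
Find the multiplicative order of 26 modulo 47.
46

47 is prime, so ord(26) divides φ(47) = 46.
Divisors of 46: 1, 2, 23, 46.
Repeated squaring: 26^1 ≡ 26, 26^2 ≡ 18, 26^4 ≡ 42, 26^8 ≡ 25, 26^16 ≡ 14, 26^32 ≡ 8 (mod 47).
Test 26^d mod 47 for each divisor d in increasing order:
26^1 ≡ 26
26^2 ≡ 18
26^23 = 26^16·26^4·26^2·26^1 ≡ 46
26^46 = 26^32·26^8·26^4·26^2 ≡ 1  ← first divisor giving 1
The order is 46.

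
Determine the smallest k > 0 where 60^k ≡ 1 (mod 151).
50

151 is prime, so ord(60) divides φ(151) = 150.
Divisors of 150: 1, 2, 3, 5, 6, 10, 15, 25, 30, 50, 75, 150.
Repeated squaring: 60^1 ≡ 60, 60^2 ≡ 127, 60^4 ≡ 123, 60^8 ≡ 29, 60^16 ≡ 86, 60^32 ≡ 148, 60^64 ≡ 9, 60^128 ≡ 81 (mod 151).
Test 60^d mod 151 for each divisor d in increasing order:
60^1 ≡ 60
60^2 ≡ 127
60^3 = 60^2·60^1 ≡ 70
60^5 = 60^4·60^1 ≡ 132
60^6 = 60^4·60^2 ≡ 68
60^10 = 60^8·60^2 ≡ 59
60^15 = 60^8·60^4·60^2·60^1 ≡ 87
60^25 = 60^16·60^8·60^1 ≡ 150
60^30 = 60^16·60^8·60^4·60^2 ≡ 19
60^50 = 60^32·60^16·60^2 ≡ 1  ← first divisor giving 1
The order is 50.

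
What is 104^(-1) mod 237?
98

gcd(104, 237) = 1, so the inverse exists.
Extended Euclidean algorithm on (237, 104):
237 = 2 × 104 + 29  ⟹  29 = (1)·237 + (-2)·104
104 = 3 × 29 + 17  ⟹  17 = (-3)·237 + (7)·104
29 = 1 × 17 + 12  ⟹  12 = (4)·237 + (-9)·104
17 = 1 × 12 + 5  ⟹  5 = (-7)·237 + (16)·104
12 = 2 × 5 + 2  ⟹  2 = (18)·237 + (-41)·104
5 = 2 × 2 + 1  ⟹  1 = (-43)·237 + (98)·104
So (98)·104 ≡ 1 (mod 237), i.e. 104^(-1) ≡ 98 (mod 237).
Check: 104 × 98 = 10192 ≡ 1 (mod 237)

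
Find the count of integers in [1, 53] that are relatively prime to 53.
52

53 = 53
φ(n) = n × ∏(1 - 1/p) for each prime p dividing n
φ(53) = 53 × (1 - 1/53) = 52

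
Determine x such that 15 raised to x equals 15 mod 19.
1

Baby-step giant-step with step n = ⌈√19⌉ = 5.
Baby steps 15^j mod 19 (j:value) for j=0..4: 0:1, 1:15, 2:16, 3:12, 4:9.
h = 15 is already in the table at j=1, so x = 1.
Check: 15^1 ≡ 15 (mod 19).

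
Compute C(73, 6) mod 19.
9

Using Lucas' theorem:
Write n=73 and k=6 in base 19:
n in base 19: [3, 16]
k in base 19: [0, 6]
C(73,6) mod 19 = ∏ C(n_i, k_i) mod 19
Digit binomials (mod 19): C(3,0) = 1; C(16,6) = 8008 ≡ 9
Product: 1 × 9 = 9 ≡ 9 (mod 19)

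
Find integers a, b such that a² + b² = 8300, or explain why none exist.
Not possible

Factorization: 8300 = 2^2 × 5^2 × 83
By Fermat: n is sum of two squares iff every prime p ≡ 3 (mod 4) appears to even power.
Prime(s) ≡ 3 (mod 4) with odd exponent: [(83, 1)]
Therefore 8300 cannot be expressed as a² + b².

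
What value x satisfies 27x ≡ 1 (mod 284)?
263

gcd(27, 284) = 1, so the inverse exists.
Extended Euclidean algorithm on (284, 27):
284 = 10 × 27 + 14  ⟹  14 = (1)·284 + (-10)·27
27 = 1 × 14 + 13  ⟹  13 = (-1)·284 + (11)·27
14 = 1 × 13 + 1  ⟹  1 = (2)·284 + (-21)·27
So (-21)·27 ≡ 1 (mod 284), i.e. 27^(-1) ≡ -21 ≡ 263 (mod 284).
Check: 27 × 263 = 7101 ≡ 1 (mod 284)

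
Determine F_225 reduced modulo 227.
225

Matrix identity: Q^n = [[F_(n+1), F_n], [F_n, F_(n-1)]] with Q = [[1,1],[1,0]].
n = 225 = 11100001₂. Square-and-multiply, entries mod 227:
Q^1 = [[1,1],[1,0]]
Q^3 = (Q^1)²·Q = [[3,2],[2,1]]
Q^7 = (Q^3)²·Q = [[21,13],[13,8]]
Q^14 = (Q^7)² = [[156,150],[150,6]]
Q^28 = (Q^14)² = [[74,11],[11,63]]
Q^56 = (Q^28)² = [[149,145],[145,4]]
Q^112 = (Q^56)² = [[96,166],[166,157]]
Q^225 = (Q^112)²·Q = [[1,225],[225,3]]
F_225 mod 227 = Q^225[0][1] = 225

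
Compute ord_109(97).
27

109 is prime, so ord(97) divides φ(109) = 108.
Divisors of 108: 1, 2, 3, 4, 6, 9, 12, 18, 27, 36, 54, 108.
Repeated squaring: 97^1 ≡ 97, 97^2 ≡ 35, 97^4 ≡ 26, 97^8 ≡ 22, 97^16 ≡ 48, 97^32 ≡ 15, 97^64 ≡ 7 (mod 109).
Test 97^d mod 109 for each divisor d in increasing order:
97^1 ≡ 97
97^2 ≡ 35
97^3 = 97^2·97^1 ≡ 16
97^4 ≡ 26
97^6 = 97^4·97^2 ≡ 38
97^9 = 97^8·97^1 ≡ 63
97^12 = 97^8·97^4 ≡ 27
97^18 = 97^16·97^2 ≡ 45
97^27 = 97^16·97^8·97^2·97^1 ≡ 1  ← first divisor giving 1
The order is 27.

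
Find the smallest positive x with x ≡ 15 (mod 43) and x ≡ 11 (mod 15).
101

Using Chinese Remainder Theorem:
M = 43 × 15 = 645
M1 = 15, M2 = 43
y1 = 15^(-1) mod 43 = 23
y2 = 43^(-1) mod 15 = 7
x = (15×15×23 + 11×43×7) mod 645 = 101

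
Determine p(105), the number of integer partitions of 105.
342325709

p(n) counts ways to write n as a sum of positive integers (order ignored).
Euler's pentagonal recurrence: p(k) = p(k-1) + p(k-2) - p(k-5) - p(k-7) + p(k-12) + p(k-15) - ... (offsets j(3j∓1)/2, signs ++--, p(0)=1, p(<0)=0).
DP table for k = 0..104: p(0)=1, p(1)=1, p(2)=2, p(3)=3, p(4)=5, p(5)=7, p(6)=11, p(7)=15, p(8)=22, p(9)=30, p(10)=42, p(11)=56, p(12)=77, p(13)=101, p(14)=135, p(15)=176, p(16)=231, p(17)=297, p(18)=385, p(19)=490, p(20)=627, p(21)=792, p(22)=1002, p(23)=1255, p(24)=1575, p(25)=1958, p(26)=2436, p(27)=3010, p(28)=3718, p(29)=4565, p(30)=5604, p(31)=6842, p(32)=8349, p(33)=10143, p(34)=12310, p(35)=14883, p(36)=17977, p(37)=21637, p(38)=26015, p(39)=31185, p(40)=37338, p(41)=44583, p(42)=53174, p(43)=63261, p(44)=75175, p(45)=89134, p(46)=105558, p(47)=124754, p(48)=147273, p(49)=173525, p(50)=204226, p(51)=239943, p(52)=281589, p(53)=329931, p(54)=386155, p(55)=451276, p(56)=526823, p(57)=614154, p(58)=715220, p(59)=831820, p(60)=966467, p(61)=1121505, p(62)=1300156, p(63)=1505499, p(64)=1741630, p(65)=2012558, p(66)=2323520, p(67)=2679689, p(68)=3087735, p(69)=3554345, p(70)=4087968, p(71)=4697205, p(72)=5392783, p(73)=6185689, p(74)=7089500, p(75)=8118264, p(76)=9289091, p(77)=10619863, p(78)=12132164, p(79)=13848650, p(80)=15796476, p(81)=18004327, p(82)=20506255, p(83)=23338469, p(84)=26543660, p(85)=30167357, p(86)=34262962, p(87)=38887673, p(88)=44108109, p(89)=49995925, p(90)=56634173, p(91)=64112359, p(92)=72533807, p(93)=82010177, p(94)=92669720, p(95)=104651419, p(96)=118114304, p(97)=133230930, p(98)=150198136, p(99)=169229875, p(100)=190569292, p(101)=214481126, p(102)=241265379, p(103)=271248950, p(104)=304801365.
Final step: p(105) = p(104) + p(103) - p(100) - p(98) + p(93) + p(90) - p(83) - p(79) + p(70) + p(65) - p(54) - p(48) + p(35) + p(28) - p(13) - p(5)
= 304801365 + 271248950 - 190569292 - 150198136 + 82010177 + 56634173 - 23338469 - 13848650 + 4087968 + 2012558 - 386155 - 147273 + 14883 + 3718 - 101 - 7
= 342325709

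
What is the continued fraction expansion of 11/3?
[3; 1, 2]

Euclidean algorithm steps:
11 = 3 × 3 + 2
3 = 1 × 2 + 1
2 = 2 × 1 + 0
Continued fraction: [3; 1, 2]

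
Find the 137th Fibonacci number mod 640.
557

Matrix identity: Q^n = [[F_(n+1), F_n], [F_n, F_(n-1)]] with Q = [[1,1],[1,0]].
n = 137 = 10001001₂. Square-and-multiply, entries mod 640:
Q^1 = [[1,1],[1,0]]
Q^2 = (Q^1)² = [[2,1],[1,1]]
Q^4 = (Q^2)² = [[5,3],[3,2]]
Q^8 = (Q^4)² = [[34,21],[21,13]]
Q^17 = (Q^8)²·Q = [[24,317],[317,347]]
Q^34 = (Q^17)² = [[585,487],[487,98]]
Q^68 = (Q^34)² = [[194,461],[461,373]]
Q^137 = (Q^68)²·Q = [[184,557],[557,267]]
F_137 mod 640 = Q^137[0][1] = 557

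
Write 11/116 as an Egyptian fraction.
1/11 + 1/256 + 1/81664

Greedy algorithm:
11/116: ceiling(116/11) = 11, use 1/11
5/1276: ceiling(1276/5) = 256, use 1/256
1/81664: ceiling(81664/1) = 81664, use 1/81664
Result: 11/116 = 1/11 + 1/256 + 1/81664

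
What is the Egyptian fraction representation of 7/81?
1/12 + 1/324

Greedy algorithm:
7/81: ceiling(81/7) = 12, use 1/12
1/324: ceiling(324/1) = 324, use 1/324
Result: 7/81 = 1/12 + 1/324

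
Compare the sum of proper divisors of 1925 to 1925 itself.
deficient

Proper divisors of 1925: sum = 1 + 5 + 7 + 11 + 25 + 35 + 55 + 77 + 175 + 275 + 385 = 1051
Since 1051 < 1925, 1925 is deficient.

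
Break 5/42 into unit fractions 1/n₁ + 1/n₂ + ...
1/9 + 1/126

Greedy algorithm:
5/42: ceiling(42/5) = 9, use 1/9
1/126: ceiling(126/1) = 126, use 1/126
Result: 5/42 = 1/9 + 1/126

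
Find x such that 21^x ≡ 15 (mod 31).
9

Baby-step giant-step with step n = ⌈√31⌉ = 6.
Baby steps 21^j mod 31 (j:value) for j=0..5: 0:1, 1:21, 2:7, 3:23, 4:18, 5:6.
Giant-step multiplier: 21^(-6) ≡ 21^(30-6) = 21^24 ≡ 16 (mod 31).
Giant steps γ_i = 15·16^i mod 31: γ_0=15, γ_1=23 (in table at j=3).
x = i·n + j = 1·6 + 3 = 9.
Check: 21^9 ≡ 15 (mod 31).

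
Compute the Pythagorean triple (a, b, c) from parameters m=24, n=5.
(551, 240, 601)

Euclid's formula: a = m² - n², b = 2mn, c = m² + n²
m = 24, n = 5
a = 24² - 5² = 576 - 25 = 551
b = 2 × 24 × 5 = 240
c = 24² + 5² = 576 + 25 = 601
Verification: 551² + 240² = 303601 + 57600 = 361201 = 601² ✓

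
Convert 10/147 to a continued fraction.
[0; 14, 1, 2, 3]

Euclidean algorithm steps:
10 = 0 × 147 + 10
147 = 14 × 10 + 7
10 = 1 × 7 + 3
7 = 2 × 3 + 1
3 = 3 × 1 + 0
Continued fraction: [0; 14, 1, 2, 3]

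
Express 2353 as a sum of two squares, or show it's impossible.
7² + 48² (a=7, b=48)

Factorization: 2353 = 13 × 181
By Fermat: n is sum of two squares iff every prime p ≡ 3 (mod 4) appears to even power.
All primes ≡ 3 (mod 4) appear to even power.
Search a = 0, 1, 2, … for 2353 - a² a perfect square: first hit at a = 7: 2353 - 49 = 2304 = 48².
2353 = 7² + 48² = 49 + 2304 ✓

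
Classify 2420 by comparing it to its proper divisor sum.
abundant

Proper divisors of 2420: sum = 1 + 2 + 4 + 5 + 10 + 11 + 20 + 22 + ... + 242 + 484 + 605 + 1210 (17 divisors) = 3166
Since 3166 > 2420, 2420 is abundant.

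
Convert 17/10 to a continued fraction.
[1; 1, 2, 3]

Euclidean algorithm steps:
17 = 1 × 10 + 7
10 = 1 × 7 + 3
7 = 2 × 3 + 1
3 = 3 × 1 + 0
Continued fraction: [1; 1, 2, 3]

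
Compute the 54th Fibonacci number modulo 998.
176

Matrix identity: Q^n = [[F_(n+1), F_n], [F_n, F_(n-1)]] with Q = [[1,1],[1,0]].
n = 54 = 110110₂. Square-and-multiply, entries mod 998:
Q^1 = [[1,1],[1,0]]
Q^3 = (Q^1)²·Q = [[3,2],[2,1]]
Q^6 = (Q^3)² = [[13,8],[8,5]]
Q^13 = (Q^6)²·Q = [[377,233],[233,144]]
Q^27 = (Q^13)²·Q = [[447,810],[810,635]]
Q^54 = (Q^27)² = [[623,176],[176,447]]
F_54 mod 998 = Q^54[0][1] = 176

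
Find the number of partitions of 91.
64112359

p(n) counts ways to write n as a sum of positive integers (order ignored).
Euler's pentagonal recurrence: p(k) = p(k-1) + p(k-2) - p(k-5) - p(k-7) + p(k-12) + p(k-15) - ... (offsets j(3j∓1)/2, signs ++--, p(0)=1, p(<0)=0).
DP table for k = 0..90: p(0)=1, p(1)=1, p(2)=2, p(3)=3, p(4)=5, p(5)=7, p(6)=11, p(7)=15, p(8)=22, p(9)=30, p(10)=42, p(11)=56, p(12)=77, p(13)=101, p(14)=135, p(15)=176, p(16)=231, p(17)=297, p(18)=385, p(19)=490, p(20)=627, p(21)=792, p(22)=1002, p(23)=1255, p(24)=1575, p(25)=1958, p(26)=2436, p(27)=3010, p(28)=3718, p(29)=4565, p(30)=5604, p(31)=6842, p(32)=8349, p(33)=10143, p(34)=12310, p(35)=14883, p(36)=17977, p(37)=21637, p(38)=26015, p(39)=31185, p(40)=37338, p(41)=44583, p(42)=53174, p(43)=63261, p(44)=75175, p(45)=89134, p(46)=105558, p(47)=124754, p(48)=147273, p(49)=173525, p(50)=204226, p(51)=239943, p(52)=281589, p(53)=329931, p(54)=386155, p(55)=451276, p(56)=526823, p(57)=614154, p(58)=715220, p(59)=831820, p(60)=966467, p(61)=1121505, p(62)=1300156, p(63)=1505499, p(64)=1741630, p(65)=2012558, p(66)=2323520, p(67)=2679689, p(68)=3087735, p(69)=3554345, p(70)=4087968, p(71)=4697205, p(72)=5392783, p(73)=6185689, p(74)=7089500, p(75)=8118264, p(76)=9289091, p(77)=10619863, p(78)=12132164, p(79)=13848650, p(80)=15796476, p(81)=18004327, p(82)=20506255, p(83)=23338469, p(84)=26543660, p(85)=30167357, p(86)=34262962, p(87)=38887673, p(88)=44108109, p(89)=49995925, p(90)=56634173.
Final step: p(91) = p(90) + p(89) - p(86) - p(84) + p(79) + p(76) - p(69) - p(65) + p(56) + p(51) - p(40) - p(34) + p(21) + p(14)
= 56634173 + 49995925 - 34262962 - 26543660 + 13848650 + 9289091 - 3554345 - 2012558 + 526823 + 239943 - 37338 - 12310 + 792 + 135
= 64112359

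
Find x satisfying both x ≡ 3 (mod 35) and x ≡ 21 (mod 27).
318

Using Chinese Remainder Theorem:
M = 35 × 27 = 945
M1 = 27, M2 = 35
y1 = 27^(-1) mod 35 = 13
y2 = 35^(-1) mod 27 = 17
x = (3×27×13 + 21×35×17) mod 945 = 318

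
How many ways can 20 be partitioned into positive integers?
627

p(n) counts ways to write n as a sum of positive integers (order ignored).
Euler's pentagonal recurrence: p(k) = p(k-1) + p(k-2) - p(k-5) - p(k-7) + p(k-12) + p(k-15) - ... (offsets j(3j∓1)/2, signs ++--, p(0)=1, p(<0)=0).
DP table for k = 0..19: p(0)=1, p(1)=1, p(2)=2, p(3)=3, p(4)=5, p(5)=7, p(6)=11, p(7)=15, p(8)=22, p(9)=30, p(10)=42, p(11)=56, p(12)=77, p(13)=101, p(14)=135, p(15)=176, p(16)=231, p(17)=297, p(18)=385, p(19)=490.
Final step: p(20) = p(19) + p(18) - p(15) - p(13) + p(8) + p(5)
= 490 + 385 - 176 - 101 + 22 + 7
= 627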